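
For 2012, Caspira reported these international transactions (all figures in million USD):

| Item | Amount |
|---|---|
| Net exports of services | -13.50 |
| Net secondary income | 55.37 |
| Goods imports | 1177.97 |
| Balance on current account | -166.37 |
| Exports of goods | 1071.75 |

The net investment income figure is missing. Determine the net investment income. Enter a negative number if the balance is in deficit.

-102.02

Current account = goods balance + services balance + net primary income + net secondary income
Sum of the known components = -64.35
Net investment income = CA - (known components) = -166.37 - (-64.35) = -102.02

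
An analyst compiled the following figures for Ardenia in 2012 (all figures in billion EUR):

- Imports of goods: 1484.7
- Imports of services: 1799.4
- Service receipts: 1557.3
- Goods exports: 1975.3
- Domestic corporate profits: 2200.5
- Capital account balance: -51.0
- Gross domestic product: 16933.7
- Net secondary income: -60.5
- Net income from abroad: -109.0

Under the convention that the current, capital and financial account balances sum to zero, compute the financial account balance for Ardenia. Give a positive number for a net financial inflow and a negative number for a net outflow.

Goods balance = 1975.3 - 1484.7 = 490.6
Services balance = 1557.3 - 1799.4 = -242.1
Trade balance (goods + services) = 490.6 + (-242.1) = 248.5
Net primary income = -109.0
Net secondary income = -60.5
Current account = 248.5 + (-109.0) + (-60.5) = 79.0
Financial account = -(79.0 + (-51.0)) = -28.0

-28.0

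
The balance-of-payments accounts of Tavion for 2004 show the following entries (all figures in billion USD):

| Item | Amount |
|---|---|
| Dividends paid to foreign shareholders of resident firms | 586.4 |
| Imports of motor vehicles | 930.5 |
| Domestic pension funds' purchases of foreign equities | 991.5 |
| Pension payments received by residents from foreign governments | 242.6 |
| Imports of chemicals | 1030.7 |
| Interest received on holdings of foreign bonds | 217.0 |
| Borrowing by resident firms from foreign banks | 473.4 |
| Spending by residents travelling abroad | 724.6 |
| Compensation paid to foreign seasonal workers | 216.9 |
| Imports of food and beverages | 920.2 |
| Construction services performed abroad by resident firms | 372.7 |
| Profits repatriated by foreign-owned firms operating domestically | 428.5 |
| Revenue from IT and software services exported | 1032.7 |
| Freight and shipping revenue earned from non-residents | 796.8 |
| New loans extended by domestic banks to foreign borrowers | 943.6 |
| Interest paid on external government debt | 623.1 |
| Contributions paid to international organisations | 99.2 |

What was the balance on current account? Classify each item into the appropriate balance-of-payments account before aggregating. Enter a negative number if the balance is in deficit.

-2898.3

Goods: -1030.7 - 930.5 - 920.2 = -2881.4
Services: 372.7 + 796.8 + 1032.7 - 724.6 = 1477.6
Primary income: -586.4 + 217.0 - 623.1 - 428.5 - 216.9 = -1637.9
Secondary income: -99.2 + 242.6 = 143.4
Current account = (-2881.4) + 1477.6 + (-1637.9) + 143.4 = -2898.3
(Excluded from the current account — financial account: domestic pension funds' purchases of foreign equities 991.5, borrowing by resident firms from foreign banks 473.4, new loans extended by domestic banks to foreign borrowers 943.6.)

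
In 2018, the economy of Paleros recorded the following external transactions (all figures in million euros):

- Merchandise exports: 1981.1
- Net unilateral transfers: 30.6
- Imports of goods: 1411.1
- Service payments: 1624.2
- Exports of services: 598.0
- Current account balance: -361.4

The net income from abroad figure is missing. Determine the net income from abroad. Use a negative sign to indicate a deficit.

64.2

Current account = goods balance + services balance + net primary income + net secondary income
Sum of the known components = -425.6
Net income from abroad = CA - (known components) = -361.4 - (-425.6) = 64.2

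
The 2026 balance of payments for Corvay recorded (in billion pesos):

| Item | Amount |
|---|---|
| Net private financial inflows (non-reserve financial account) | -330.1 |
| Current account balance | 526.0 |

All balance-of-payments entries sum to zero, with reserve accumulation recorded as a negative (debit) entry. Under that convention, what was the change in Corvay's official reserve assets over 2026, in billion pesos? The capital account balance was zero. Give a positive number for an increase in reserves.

195.9

Official reserve transactions balance = -(526.0 + (-330.1)) = -195.9
An accumulation of reserves is recorded as a debit (negative entry), so the change in the stock of reserves is the negative of that balance.
Change in official reserves = -(-195.9) = 195.9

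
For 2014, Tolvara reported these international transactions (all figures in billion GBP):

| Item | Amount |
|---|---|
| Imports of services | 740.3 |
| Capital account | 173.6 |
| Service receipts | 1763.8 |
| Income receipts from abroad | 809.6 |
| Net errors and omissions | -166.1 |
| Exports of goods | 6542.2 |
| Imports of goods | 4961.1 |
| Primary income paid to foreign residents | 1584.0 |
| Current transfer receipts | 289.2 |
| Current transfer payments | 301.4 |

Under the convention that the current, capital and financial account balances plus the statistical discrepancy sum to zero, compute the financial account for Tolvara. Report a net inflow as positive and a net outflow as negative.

Goods balance = 6542.2 - 4961.1 = 1581.1
Services balance = 1763.8 - 740.3 = 1023.5
Trade balance (goods + services) = 1581.1 + 1023.5 = 2604.6
Net primary income = 809.6 - 1584.0 = -774.4
Net secondary income = 289.2 - 301.4 = -12.2
Current account = 2604.6 + (-774.4) + (-12.2) = 1818.0
Financial account = -(1818.0 + 173.6 + (-166.1)) = -1825.5

-1825.5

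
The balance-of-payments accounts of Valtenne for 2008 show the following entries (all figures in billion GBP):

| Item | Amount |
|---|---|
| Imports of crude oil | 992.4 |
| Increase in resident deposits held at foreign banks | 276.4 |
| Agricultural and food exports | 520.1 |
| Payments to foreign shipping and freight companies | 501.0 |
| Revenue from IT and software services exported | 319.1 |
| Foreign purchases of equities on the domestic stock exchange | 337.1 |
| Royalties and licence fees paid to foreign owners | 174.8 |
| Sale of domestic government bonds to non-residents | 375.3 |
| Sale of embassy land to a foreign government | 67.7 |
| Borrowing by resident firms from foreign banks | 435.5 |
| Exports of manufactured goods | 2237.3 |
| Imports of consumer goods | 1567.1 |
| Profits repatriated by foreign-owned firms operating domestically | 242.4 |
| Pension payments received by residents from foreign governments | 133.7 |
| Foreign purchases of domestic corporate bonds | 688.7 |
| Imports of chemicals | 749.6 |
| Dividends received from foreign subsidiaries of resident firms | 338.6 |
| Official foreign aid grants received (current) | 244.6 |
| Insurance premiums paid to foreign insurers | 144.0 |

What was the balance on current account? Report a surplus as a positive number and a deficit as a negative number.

-577.9

Goods: 520.1 + 2237.3 - 1567.1 - 992.4 - 749.6 = -551.7
Services: -174.8 - 144.0 + 319.1 - 501.0 = -500.7
Primary income: -242.4 + 338.6 = 96.2
Secondary income: 133.7 + 244.6 = 378.3
Current account = (-551.7) + (-500.7) + 96.2 + 378.3 = -577.9
(Excluded from the current account — financial account: increase in resident deposits held at foreign banks 276.4, foreign purchases of equities on the domestic stock exchange 337.1, sale of domestic government bonds to non-residents 375.3, borrowing by resident firms from foreign banks 435.5, foreign purchases of domestic corporate bonds 688.7; capital account: sale of embassy land to a foreign government 67.7.)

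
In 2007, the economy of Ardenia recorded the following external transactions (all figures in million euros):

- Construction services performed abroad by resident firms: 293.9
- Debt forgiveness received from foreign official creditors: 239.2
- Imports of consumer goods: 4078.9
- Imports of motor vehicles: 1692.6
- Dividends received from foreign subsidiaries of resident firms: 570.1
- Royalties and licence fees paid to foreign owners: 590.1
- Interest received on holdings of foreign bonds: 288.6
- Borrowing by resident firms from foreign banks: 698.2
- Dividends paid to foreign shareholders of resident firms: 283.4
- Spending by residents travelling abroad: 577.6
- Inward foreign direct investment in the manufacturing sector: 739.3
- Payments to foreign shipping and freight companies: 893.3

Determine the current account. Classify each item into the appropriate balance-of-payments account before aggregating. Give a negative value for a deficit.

-6963.3

Goods: -4078.9 - 1692.6 = -5771.5
Services: -577.6 - 893.3 - 590.1 + 293.9 = -1767.1
Primary income: 570.1 + 288.6 - 283.4 = 575.3
Current account = (-5771.5) + (-1767.1) + 575.3 = -6963.3
(Excluded from the current account — capital account: debt forgiveness received from foreign official creditors 239.2; financial account: borrowing by resident firms from foreign banks 698.2, inward foreign direct investment in the manufacturing sector 739.3.)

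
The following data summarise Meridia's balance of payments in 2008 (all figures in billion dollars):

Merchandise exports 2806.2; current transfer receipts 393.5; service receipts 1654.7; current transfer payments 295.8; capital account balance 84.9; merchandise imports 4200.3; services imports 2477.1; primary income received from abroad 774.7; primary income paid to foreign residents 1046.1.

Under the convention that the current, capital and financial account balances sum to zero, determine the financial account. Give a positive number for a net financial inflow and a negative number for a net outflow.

Goods balance = 2806.2 - 4200.3 = -1394.1
Services balance = 1654.7 - 2477.1 = -822.4
Trade balance (goods + services) = -1394.1 + (-822.4) = -2216.5
Net primary income = 774.7 - 1046.1 = -271.4
Net secondary income = 393.5 - 295.8 = 97.7
Current account = -2216.5 + (-271.4) + 97.7 = -2390.2
Financial account = -(-2390.2 + 84.9) = 2305.3

2305.3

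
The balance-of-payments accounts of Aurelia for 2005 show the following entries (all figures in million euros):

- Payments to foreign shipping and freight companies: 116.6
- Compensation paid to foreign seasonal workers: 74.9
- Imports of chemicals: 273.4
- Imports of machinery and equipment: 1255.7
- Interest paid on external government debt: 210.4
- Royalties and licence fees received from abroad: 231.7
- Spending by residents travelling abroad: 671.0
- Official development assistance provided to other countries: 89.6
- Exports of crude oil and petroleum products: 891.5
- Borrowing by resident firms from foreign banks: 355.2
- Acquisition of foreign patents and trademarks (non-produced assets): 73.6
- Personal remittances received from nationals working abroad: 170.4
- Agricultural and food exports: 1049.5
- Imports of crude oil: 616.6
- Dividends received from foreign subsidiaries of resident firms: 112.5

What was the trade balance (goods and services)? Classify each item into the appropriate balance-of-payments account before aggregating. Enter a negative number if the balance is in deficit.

Goods: -1255.7 - 273.4 - 616.6 + 891.5 + 1049.5 = -204.7
Services: -116.6 + 231.7 - 671.0 = -555.9
Trade balance = -204.7 + (-555.9) = -760.6
(Excluded from the trade balance — primary income: compensation paid to foreign seasonal workers 74.9, interest paid on external government debt 210.4, dividends received from foreign subsidiaries of resident firms 112.5; secondary income: official development assistance provided to other countries 89.6, personal remittances received from nationals working abroad 170.4; financial account: borrowing by resident firms from foreign banks 355.2; capital account: acquisition of foreign patents and trademarks (non-produced assets) 73.6.)

-760.6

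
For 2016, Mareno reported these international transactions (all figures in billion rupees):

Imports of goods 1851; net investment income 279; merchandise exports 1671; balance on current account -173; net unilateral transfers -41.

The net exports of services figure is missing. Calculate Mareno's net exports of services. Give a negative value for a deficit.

-231

Current account = goods balance + services balance + net primary income + net secondary income
Sum of the known components = 58
Net exports of services = CA - (known components) = -173 - 58 = -231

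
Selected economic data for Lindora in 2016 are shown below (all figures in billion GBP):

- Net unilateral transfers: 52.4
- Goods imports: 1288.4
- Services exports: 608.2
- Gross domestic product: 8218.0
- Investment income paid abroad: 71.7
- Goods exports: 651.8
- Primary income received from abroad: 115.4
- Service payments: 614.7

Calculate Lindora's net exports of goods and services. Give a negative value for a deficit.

-643.1

Goods balance = 651.8 - 1288.4 = -636.6
Services balance = 608.2 - 614.7 = -6.5
Trade balance (goods + services) = -636.6 + (-6.5) = -643.1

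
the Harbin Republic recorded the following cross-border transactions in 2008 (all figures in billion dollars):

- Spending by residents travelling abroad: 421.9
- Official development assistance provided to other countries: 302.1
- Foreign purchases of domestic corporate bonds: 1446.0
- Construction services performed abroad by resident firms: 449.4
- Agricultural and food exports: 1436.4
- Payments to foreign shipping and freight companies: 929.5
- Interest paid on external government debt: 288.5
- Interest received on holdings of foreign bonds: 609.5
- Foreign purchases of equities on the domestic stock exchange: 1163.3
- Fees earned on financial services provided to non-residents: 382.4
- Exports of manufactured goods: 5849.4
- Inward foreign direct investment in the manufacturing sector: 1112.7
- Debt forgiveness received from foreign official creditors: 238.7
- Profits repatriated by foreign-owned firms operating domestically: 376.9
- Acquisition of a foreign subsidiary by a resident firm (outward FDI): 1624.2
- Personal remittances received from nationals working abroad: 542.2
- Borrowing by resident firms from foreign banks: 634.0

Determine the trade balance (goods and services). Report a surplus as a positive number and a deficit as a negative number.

Goods: 1436.4 + 5849.4 = 7285.8
Services: -929.5 - 421.9 + 382.4 + 449.4 = -519.6
Trade balance = 7285.8 + (-519.6) = 6766.2
(Excluded from the trade balance — secondary income: official development assistance provided to other countries 302.1, personal remittances received from nationals working abroad 542.2; financial account: foreign purchases of domestic corporate bonds 1446.0, foreign purchases of equities on the domestic stock exchange 1163.3, inward foreign direct investment in the manufacturing sector 1112.7, acquisition of a foreign subsidiary by a resident firm (outward FDI) 1624.2, borrowing by resident firms from foreign banks 634.0; primary income: interest paid on external government debt 288.5, interest received on holdings of foreign bonds 609.5, profits repatriated by foreign-owned firms operating domestically 376.9; capital account: debt forgiveness received from foreign official creditors 238.7.)

6766.2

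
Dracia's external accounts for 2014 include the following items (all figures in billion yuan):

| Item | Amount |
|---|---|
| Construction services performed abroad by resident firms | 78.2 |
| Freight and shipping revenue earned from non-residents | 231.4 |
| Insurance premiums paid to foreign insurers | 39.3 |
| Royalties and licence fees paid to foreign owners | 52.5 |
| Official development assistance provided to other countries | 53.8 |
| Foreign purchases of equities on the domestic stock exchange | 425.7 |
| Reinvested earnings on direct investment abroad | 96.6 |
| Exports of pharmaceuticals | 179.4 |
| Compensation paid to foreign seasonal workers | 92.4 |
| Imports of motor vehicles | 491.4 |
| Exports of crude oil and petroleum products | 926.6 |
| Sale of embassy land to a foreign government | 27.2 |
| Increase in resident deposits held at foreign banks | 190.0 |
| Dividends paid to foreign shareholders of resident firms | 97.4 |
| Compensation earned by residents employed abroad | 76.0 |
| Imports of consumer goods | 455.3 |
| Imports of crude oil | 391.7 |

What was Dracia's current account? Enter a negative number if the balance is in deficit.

-85.6

Goods: 179.4 - 491.4 - 391.7 - 455.3 + 926.6 = -232.4
Services: -39.3 - 52.5 + 231.4 + 78.2 = 217.8
Primary income: -97.4 + 96.6 - 92.4 + 76.0 = -17.2
Secondary income: -53.8
Current account = (-232.4) + 217.8 + (-17.2) + (-53.8) = -85.6
(Excluded from the current account — financial account: foreign purchases of equities on the domestic stock exchange 425.7, increase in resident deposits held at foreign banks 190.0; capital account: sale of embassy land to a foreign government 27.2.)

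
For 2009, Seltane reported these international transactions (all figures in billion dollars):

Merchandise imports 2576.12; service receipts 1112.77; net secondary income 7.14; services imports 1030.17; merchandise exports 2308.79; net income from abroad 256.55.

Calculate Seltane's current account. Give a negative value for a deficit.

78.96

Goods balance = 2308.79 - 2576.12 = -267.33
Services balance = 1112.77 - 1030.17 = 82.60
Trade balance (goods + services) = -267.33 + 82.60 = -184.73
Net primary income = 256.55
Net secondary income = 7.14
Current account = -184.73 + 256.55 + 7.14 = 78.96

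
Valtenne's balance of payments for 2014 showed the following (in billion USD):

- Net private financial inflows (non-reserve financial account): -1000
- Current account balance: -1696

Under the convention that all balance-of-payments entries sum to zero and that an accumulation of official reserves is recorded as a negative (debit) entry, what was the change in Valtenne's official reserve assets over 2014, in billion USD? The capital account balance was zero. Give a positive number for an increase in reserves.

-2696

Official reserve transactions balance = -((-1696) + (-1000)) = 2696
An accumulation of reserves is recorded as a debit (negative entry), so the change in the stock of reserves is the negative of that balance.
Change in official reserves = -(2696) = -2696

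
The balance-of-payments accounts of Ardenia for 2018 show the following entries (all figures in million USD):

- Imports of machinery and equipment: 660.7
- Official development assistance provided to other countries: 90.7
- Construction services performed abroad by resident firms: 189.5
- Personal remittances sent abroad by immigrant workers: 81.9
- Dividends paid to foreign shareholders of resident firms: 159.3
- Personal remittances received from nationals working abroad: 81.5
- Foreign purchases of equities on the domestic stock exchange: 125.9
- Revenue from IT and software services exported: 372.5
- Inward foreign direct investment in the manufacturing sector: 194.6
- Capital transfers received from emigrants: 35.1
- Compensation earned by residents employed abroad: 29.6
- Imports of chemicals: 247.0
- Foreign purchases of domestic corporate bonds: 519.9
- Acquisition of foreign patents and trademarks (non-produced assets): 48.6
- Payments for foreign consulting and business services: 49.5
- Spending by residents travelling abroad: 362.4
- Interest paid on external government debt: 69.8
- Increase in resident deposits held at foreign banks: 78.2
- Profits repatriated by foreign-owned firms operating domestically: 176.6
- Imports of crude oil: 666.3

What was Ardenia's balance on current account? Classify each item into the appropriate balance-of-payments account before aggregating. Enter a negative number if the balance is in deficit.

-1891.1

Goods: -660.7 - 666.3 - 247.0 = -1574.0
Services: -49.5 - 362.4 + 372.5 + 189.5 = 150.1
Primary income: -69.8 - 176.6 + 29.6 - 159.3 = -376.1
Secondary income: -81.9 + 81.5 - 90.7 = -91.1
Current account = (-1574.0) + 150.1 + (-376.1) + (-91.1) = -1891.1
(Excluded from the current account — financial account: foreign purchases of equities on the domestic stock exchange 125.9, inward foreign direct investment in the manufacturing sector 194.6, foreign purchases of domestic corporate bonds 519.9, increase in resident deposits held at foreign banks 78.2; capital account: capital transfers received from emigrants 35.1, acquisition of foreign patents and trademarks (non-produced assets) 48.6.)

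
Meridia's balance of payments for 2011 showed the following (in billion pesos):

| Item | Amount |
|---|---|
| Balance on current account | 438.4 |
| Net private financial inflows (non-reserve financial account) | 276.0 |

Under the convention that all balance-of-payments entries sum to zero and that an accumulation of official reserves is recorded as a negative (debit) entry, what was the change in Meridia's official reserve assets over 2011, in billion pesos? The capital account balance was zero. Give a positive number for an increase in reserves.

Official reserve transactions balance = -(438.4 + 276.0) = -714.4
An accumulation of reserves is recorded as a debit (negative entry), so the change in the stock of reserves is the negative of that balance.
Change in official reserves = -(-714.4) = 714.4

714.4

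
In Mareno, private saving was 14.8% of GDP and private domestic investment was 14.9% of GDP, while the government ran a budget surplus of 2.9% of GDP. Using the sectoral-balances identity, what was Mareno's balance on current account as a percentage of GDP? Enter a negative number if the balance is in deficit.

2.8

By the sectoral-balances identity, CA = (S_private - I) + (T - G).
Private balance = 14.8 - 14.9 = -0.1
Government balance (T - G) = 2.9
CA = -0.1 + 2.9 = 2.8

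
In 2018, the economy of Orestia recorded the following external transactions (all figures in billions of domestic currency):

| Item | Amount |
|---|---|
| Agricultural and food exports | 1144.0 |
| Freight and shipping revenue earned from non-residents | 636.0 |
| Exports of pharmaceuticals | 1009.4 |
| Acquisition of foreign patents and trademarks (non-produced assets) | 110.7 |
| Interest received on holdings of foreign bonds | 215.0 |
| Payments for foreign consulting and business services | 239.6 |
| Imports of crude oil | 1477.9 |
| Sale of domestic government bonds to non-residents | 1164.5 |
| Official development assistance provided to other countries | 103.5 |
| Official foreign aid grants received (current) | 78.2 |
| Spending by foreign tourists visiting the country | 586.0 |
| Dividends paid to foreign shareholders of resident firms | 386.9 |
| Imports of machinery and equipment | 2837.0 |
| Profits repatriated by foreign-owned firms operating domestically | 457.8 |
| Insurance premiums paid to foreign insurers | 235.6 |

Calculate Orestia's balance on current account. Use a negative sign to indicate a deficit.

Goods: -2837.0 - 1477.9 + 1144.0 + 1009.4 = -2161.5
Services: -239.6 + 586.0 + 636.0 - 235.6 = 746.8
Primary income: -386.9 + 215.0 - 457.8 = -629.7
Secondary income: 78.2 - 103.5 = -25.3
Current account = (-2161.5) + 746.8 + (-629.7) + (-25.3) = -2069.7
(Excluded from the current account — capital account: acquisition of foreign patents and trademarks (non-produced assets) 110.7; financial account: sale of domestic government bonds to non-residents 1164.5.)

-2069.7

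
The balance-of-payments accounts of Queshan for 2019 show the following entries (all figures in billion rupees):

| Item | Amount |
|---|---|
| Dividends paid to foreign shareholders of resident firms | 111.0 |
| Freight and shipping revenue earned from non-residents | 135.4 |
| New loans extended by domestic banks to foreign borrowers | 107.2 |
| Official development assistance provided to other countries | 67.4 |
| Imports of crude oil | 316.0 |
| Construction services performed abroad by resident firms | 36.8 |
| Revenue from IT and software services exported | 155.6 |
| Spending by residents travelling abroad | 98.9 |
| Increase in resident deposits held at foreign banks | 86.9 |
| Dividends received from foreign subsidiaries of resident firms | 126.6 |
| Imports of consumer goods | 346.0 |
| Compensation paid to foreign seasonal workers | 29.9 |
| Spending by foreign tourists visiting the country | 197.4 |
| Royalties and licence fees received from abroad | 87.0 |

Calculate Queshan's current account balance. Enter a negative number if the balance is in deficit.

Goods: -346.0 - 316.0 = -662.0
Services: 135.4 + 155.6 + 87.0 + 197.4 - 98.9 + 36.8 = 513.3
Primary income: -29.9 + 126.6 - 111.0 = -14.3
Secondary income: -67.4
Current account = (-662.0) + 513.3 + (-14.3) + (-67.4) = -230.4
(Excluded from the current account — financial account: new loans extended by domestic banks to foreign borrowers 107.2, increase in resident deposits held at foreign banks 86.9.)

-230.4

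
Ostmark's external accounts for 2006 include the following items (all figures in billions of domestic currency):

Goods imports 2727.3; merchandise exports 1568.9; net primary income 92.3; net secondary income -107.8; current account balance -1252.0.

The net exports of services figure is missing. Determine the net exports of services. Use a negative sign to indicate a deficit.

Current account = goods balance + services balance + net primary income + net secondary income
Sum of the known components = -1173.9
Net exports of services = CA - (known components) = -1252.0 - (-1173.9) = -78.1

-78.1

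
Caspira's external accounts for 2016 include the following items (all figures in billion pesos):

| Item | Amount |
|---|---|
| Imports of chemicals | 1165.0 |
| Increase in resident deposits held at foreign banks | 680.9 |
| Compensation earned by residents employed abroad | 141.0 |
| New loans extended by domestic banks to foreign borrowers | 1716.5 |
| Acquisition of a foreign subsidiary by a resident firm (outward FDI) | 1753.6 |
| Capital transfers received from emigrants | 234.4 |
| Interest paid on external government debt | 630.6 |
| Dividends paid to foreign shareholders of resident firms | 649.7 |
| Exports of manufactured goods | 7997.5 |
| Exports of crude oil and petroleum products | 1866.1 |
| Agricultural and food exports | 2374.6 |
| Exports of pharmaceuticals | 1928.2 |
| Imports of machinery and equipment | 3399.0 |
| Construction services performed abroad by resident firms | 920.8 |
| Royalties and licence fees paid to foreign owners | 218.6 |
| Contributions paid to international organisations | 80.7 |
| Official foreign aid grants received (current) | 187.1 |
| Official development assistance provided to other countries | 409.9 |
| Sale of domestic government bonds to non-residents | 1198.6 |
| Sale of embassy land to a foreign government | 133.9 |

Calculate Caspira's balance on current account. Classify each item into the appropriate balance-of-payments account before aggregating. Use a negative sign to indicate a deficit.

Goods: 2374.6 + 1928.2 + 7997.5 - 3399.0 + 1866.1 - 1165.0 = 9602.4
Services: -218.6 + 920.8 = 702.2
Primary income: 141.0 - 649.7 - 630.6 = -1139.3
Secondary income: -80.7 - 409.9 + 187.1 = -303.5
Current account = 9602.4 + 702.2 + (-1139.3) + (-303.5) = 8861.8
(Excluded from the current account — financial account: increase in resident deposits held at foreign banks 680.9, new loans extended by domestic banks to foreign borrowers 1716.5, acquisition of a foreign subsidiary by a resident firm (outward FDI) 1753.6, sale of domestic government bonds to non-residents 1198.6; capital account: capital transfers received from emigrants 234.4, sale of embassy land to a foreign government 133.9.)

8861.8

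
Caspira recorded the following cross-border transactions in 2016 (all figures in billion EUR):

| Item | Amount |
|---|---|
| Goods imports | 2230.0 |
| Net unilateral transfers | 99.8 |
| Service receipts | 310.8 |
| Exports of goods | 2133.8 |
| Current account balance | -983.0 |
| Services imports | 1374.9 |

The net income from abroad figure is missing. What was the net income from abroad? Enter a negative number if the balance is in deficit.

77.5

Current account = goods balance + services balance + net primary income + net secondary income
Sum of the known components = -1060.5
Net income from abroad = CA - (known components) = -983.0 - (-1060.5) = 77.5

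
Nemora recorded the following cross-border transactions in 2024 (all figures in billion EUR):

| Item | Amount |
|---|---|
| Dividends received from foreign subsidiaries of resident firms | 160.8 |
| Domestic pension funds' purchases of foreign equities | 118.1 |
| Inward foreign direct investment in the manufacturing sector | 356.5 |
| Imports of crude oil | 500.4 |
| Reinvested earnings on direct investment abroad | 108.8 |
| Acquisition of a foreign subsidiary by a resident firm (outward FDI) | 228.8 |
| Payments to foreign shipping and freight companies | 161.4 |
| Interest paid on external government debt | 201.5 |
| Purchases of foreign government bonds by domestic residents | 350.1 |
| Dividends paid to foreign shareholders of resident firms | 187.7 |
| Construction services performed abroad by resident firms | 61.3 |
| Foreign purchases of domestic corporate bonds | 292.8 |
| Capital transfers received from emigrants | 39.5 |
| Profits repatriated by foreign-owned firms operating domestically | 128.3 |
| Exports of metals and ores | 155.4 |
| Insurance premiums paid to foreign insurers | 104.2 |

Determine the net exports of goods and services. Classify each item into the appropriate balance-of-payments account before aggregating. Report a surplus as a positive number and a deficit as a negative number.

Goods: 155.4 - 500.4 = -345.0
Services: 61.3 - 104.2 - 161.4 = -204.3
Trade balance = -345.0 + (-204.3) = -549.3
(Excluded from the trade balance — primary income: dividends received from foreign subsidiaries of resident firms 160.8, reinvested earnings on direct investment abroad 108.8, interest paid on external government debt 201.5, dividends paid to foreign shareholders of resident firms 187.7, profits repatriated by foreign-owned firms operating domestically 128.3; financial account: domestic pension funds' purchases of foreign equities 118.1, inward foreign direct investment in the manufacturing sector 356.5, acquisition of a foreign subsidiary by a resident firm (outward FDI) 228.8, purchases of foreign government bonds by domestic residents 350.1, foreign purchases of domestic corporate bonds 292.8; capital account: capital transfers received from emigrants 39.5.)

-549.3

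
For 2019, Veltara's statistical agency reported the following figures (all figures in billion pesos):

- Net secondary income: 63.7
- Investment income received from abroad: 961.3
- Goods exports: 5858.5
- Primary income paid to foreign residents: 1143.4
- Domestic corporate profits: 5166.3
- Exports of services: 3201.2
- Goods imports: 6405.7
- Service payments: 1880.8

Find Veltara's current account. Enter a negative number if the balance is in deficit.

654.8

Goods balance = 5858.5 - 6405.7 = -547.2
Services balance = 3201.2 - 1880.8 = 1320.4
Trade balance (goods + services) = -547.2 + 1320.4 = 773.2
Net primary income = 961.3 - 1143.4 = -182.1
Net secondary income = 63.7
Current account = 773.2 + (-182.1) + 63.7 = 654.8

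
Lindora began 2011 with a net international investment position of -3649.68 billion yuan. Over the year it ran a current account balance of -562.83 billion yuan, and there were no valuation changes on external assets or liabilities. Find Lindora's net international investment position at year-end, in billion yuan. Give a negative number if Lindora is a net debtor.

-4212.51

With no valuation effects, change in NIIP = current account = -562.83
End-of-year NIIP = -3649.68 + (-562.83) = -4212.51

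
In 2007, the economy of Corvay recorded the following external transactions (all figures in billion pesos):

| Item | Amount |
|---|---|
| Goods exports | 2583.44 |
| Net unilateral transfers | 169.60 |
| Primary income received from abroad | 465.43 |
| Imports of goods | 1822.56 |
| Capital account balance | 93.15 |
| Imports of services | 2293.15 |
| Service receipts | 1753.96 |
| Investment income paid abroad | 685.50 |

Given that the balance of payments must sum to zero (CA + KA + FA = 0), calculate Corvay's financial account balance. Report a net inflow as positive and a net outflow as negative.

-264.37

Goods balance = 2583.44 - 1822.56 = 760.88
Services balance = 1753.96 - 2293.15 = -539.19
Trade balance (goods + services) = 760.88 + (-539.19) = 221.69
Net primary income = 465.43 - 685.50 = -220.07
Net secondary income = 169.60
Current account = 221.69 + (-220.07) + 169.60 = 171.22
Financial account = -(171.22 + 93.15) = -264.37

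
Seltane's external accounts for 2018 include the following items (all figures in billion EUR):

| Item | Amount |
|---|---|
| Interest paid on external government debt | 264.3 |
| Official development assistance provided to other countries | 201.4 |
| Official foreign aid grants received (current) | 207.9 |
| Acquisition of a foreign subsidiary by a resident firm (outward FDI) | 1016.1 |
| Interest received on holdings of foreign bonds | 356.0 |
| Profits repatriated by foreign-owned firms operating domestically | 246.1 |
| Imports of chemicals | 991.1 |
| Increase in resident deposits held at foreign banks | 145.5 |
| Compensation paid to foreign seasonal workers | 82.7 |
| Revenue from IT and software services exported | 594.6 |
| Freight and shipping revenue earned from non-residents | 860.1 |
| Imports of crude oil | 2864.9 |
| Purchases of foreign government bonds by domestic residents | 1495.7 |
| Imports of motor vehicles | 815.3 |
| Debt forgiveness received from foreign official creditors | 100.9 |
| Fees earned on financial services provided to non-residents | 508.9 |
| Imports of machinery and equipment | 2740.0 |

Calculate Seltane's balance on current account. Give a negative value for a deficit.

Goods: -815.3 - 991.1 - 2740.0 - 2864.9 = -7411.3
Services: 860.1 + 508.9 + 594.6 = 1963.6
Primary income: -82.7 + 356.0 - 264.3 - 246.1 = -237.1
Secondary income: 207.9 - 201.4 = 6.5
Current account = (-7411.3) + 1963.6 + (-237.1) + 6.5 = -5678.3
(Excluded from the current account — financial account: acquisition of a foreign subsidiary by a resident firm (outward FDI) 1016.1, increase in resident deposits held at foreign banks 145.5, purchases of foreign government bonds by domestic residents 1495.7; capital account: debt forgiveness received from foreign official creditors 100.9.)

-5678.3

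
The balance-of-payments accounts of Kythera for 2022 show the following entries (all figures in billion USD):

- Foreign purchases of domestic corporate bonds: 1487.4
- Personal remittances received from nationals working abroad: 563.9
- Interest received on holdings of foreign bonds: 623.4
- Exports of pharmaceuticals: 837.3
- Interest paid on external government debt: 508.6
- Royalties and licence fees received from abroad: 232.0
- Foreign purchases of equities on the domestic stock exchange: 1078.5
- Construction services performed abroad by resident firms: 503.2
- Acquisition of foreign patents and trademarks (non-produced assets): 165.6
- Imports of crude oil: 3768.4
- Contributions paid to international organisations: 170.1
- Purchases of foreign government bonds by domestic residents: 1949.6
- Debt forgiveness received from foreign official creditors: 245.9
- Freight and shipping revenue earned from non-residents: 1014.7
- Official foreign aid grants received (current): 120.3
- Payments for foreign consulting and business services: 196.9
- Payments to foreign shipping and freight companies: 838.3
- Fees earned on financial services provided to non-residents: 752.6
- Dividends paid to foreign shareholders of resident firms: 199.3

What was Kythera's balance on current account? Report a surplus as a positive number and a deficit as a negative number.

Goods: 837.3 - 3768.4 = -2931.1
Services: 503.2 + 1014.7 + 752.6 - 196.9 + 232.0 - 838.3 = 1467.3
Primary income: -508.6 + 623.4 - 199.3 = -84.5
Secondary income: 563.9 + 120.3 - 170.1 = 514.1
Current account = (-2931.1) + 1467.3 + (-84.5) + 514.1 = -1034.2
(Excluded from the current account — financial account: foreign purchases of domestic corporate bonds 1487.4, foreign purchases of equities on the domestic stock exchange 1078.5, purchases of foreign government bonds by domestic residents 1949.6; capital account: acquisition of foreign patents and trademarks (non-produced assets) 165.6, debt forgiveness received from foreign official creditors 245.9.)

-1034.2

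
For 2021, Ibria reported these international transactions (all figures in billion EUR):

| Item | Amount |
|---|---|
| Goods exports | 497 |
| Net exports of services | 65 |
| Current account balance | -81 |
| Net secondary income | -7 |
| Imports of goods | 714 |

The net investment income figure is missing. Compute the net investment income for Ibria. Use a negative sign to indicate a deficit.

78

Current account = goods balance + services balance + net primary income + net secondary income
Sum of the known components = -159
Net investment income = CA - (known components) = -81 - (-159) = 78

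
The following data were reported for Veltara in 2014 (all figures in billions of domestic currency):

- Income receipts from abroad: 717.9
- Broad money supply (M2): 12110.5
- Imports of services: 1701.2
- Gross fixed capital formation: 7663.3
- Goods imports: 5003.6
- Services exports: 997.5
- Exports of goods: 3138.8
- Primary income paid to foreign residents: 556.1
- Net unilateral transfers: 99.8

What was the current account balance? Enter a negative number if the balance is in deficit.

-2306.9

Goods balance = 3138.8 - 5003.6 = -1864.8
Services balance = 997.5 - 1701.2 = -703.7
Trade balance (goods + services) = -1864.8 + (-703.7) = -2568.5
Net primary income = 717.9 - 556.1 = 161.8
Net secondary income = 99.8
Current account = -2568.5 + 161.8 + 99.8 = -2306.9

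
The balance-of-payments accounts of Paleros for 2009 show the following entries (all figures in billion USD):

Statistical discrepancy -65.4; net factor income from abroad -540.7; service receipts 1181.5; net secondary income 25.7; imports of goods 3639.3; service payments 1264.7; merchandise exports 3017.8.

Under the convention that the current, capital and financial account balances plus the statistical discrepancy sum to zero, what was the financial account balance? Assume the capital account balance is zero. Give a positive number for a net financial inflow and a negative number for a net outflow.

1285.1

Goods balance = 3017.8 - 3639.3 = -621.5
Services balance = 1181.5 - 1264.7 = -83.2
Trade balance (goods + services) = -621.5 + (-83.2) = -704.7
Net primary income = -540.7
Net secondary income = 25.7
Current account = -704.7 + (-540.7) + 25.7 = -1219.7
Financial account = -(-1219.7 + (-65.4)) = 1285.1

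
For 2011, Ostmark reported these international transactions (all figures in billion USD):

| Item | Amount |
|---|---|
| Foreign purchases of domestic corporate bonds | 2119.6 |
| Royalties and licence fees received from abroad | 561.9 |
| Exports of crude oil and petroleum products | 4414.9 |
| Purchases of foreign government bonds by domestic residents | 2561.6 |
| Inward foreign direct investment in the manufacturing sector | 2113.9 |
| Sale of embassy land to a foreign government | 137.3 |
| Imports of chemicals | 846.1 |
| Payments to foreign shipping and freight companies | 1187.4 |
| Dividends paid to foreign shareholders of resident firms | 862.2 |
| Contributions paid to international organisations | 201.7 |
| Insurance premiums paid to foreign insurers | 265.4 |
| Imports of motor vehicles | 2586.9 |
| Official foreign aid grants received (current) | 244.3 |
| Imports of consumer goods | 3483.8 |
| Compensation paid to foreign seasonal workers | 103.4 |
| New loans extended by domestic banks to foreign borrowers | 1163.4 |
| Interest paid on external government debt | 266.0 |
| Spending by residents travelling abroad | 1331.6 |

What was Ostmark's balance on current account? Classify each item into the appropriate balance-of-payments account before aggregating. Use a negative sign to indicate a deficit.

Goods: -846.1 - 2586.9 + 4414.9 - 3483.8 = -2501.9
Services: -265.4 + 561.9 - 1331.6 - 1187.4 = -2222.5
Primary income: -103.4 - 266.0 - 862.2 = -1231.6
Secondary income: 244.3 - 201.7 = 42.6
Current account = (-2501.9) + (-2222.5) + (-1231.6) + 42.6 = -5913.4
(Excluded from the current account — financial account: foreign purchases of domestic corporate bonds 2119.6, purchases of foreign government bonds by domestic residents 2561.6, inward foreign direct investment in the manufacturing sector 2113.9, new loans extended by domestic banks to foreign borrowers 1163.4; capital account: sale of embassy land to a foreign government 137.3.)

-5913.4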